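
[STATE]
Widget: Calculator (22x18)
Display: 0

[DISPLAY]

                     0
┌───┬───┬───┬───┐     
│ 7 │ 8 │ 9 │ ÷ │     
├───┼───┼───┼───┤     
│ 4 │ 5 │ 6 │ × │     
├───┼───┼───┼───┤     
│ 1 │ 2 │ 3 │ - │     
├───┼───┼───┼───┤     
│ 0 │ . │ = │ + │     
├───┼───┼───┼───┤     
│ C │ MC│ MR│ M+│     
└───┴───┴───┴───┘     
                      
                      
                      
                      
                      
                      


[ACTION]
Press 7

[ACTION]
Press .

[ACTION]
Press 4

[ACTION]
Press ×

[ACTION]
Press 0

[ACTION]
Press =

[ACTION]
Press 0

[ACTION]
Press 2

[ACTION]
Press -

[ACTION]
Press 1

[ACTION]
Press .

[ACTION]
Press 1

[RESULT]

                   1.1
┌───┬───┬───┬───┐     
│ 7 │ 8 │ 9 │ ÷ │     
├───┼───┼───┼───┤     
│ 4 │ 5 │ 6 │ × │     
├───┼───┼───┼───┤     
│ 1 │ 2 │ 3 │ - │     
├───┼───┼───┼───┤     
│ 0 │ . │ = │ + │     
├───┼───┼───┼───┤     
│ C │ MC│ MR│ M+│     
└───┴───┴───┴───┘     
                      
                      
                      
                      
                      
                      


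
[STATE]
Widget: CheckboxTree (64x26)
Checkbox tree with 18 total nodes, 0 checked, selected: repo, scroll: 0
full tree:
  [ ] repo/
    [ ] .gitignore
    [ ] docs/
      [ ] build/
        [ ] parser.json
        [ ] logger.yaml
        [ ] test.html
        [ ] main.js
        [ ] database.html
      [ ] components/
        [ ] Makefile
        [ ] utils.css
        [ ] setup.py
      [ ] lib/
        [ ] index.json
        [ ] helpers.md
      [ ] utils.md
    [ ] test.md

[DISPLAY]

>[ ] repo/                                                      
   [ ] .gitignore                                               
   [ ] docs/                                                    
     [ ] build/                                                 
       [ ] parser.json                                          
       [ ] logger.yaml                                          
       [ ] test.html                                            
       [ ] main.js                                              
       [ ] database.html                                        
     [ ] components/                                            
       [ ] Makefile                                             
       [ ] utils.css                                            
       [ ] setup.py                                             
     [ ] lib/                                                   
       [ ] index.json                                           
       [ ] helpers.md                                           
     [ ] utils.md                                               
   [ ] test.md                                                  
                                                                
                                                                
                                                                
                                                                
                                                                
                                                                
                                                                
                                                                


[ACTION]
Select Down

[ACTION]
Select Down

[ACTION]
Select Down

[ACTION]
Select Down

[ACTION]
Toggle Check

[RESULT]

 [-] repo/                                                      
   [ ] .gitignore                                               
   [-] docs/                                                    
     [-] build/                                                 
>      [x] parser.json                                          
       [ ] logger.yaml                                          
       [ ] test.html                                            
       [ ] main.js                                              
       [ ] database.html                                        
     [ ] components/                                            
       [ ] Makefile                                             
       [ ] utils.css                                            
       [ ] setup.py                                             
     [ ] lib/                                                   
       [ ] index.json                                           
       [ ] helpers.md                                           
     [ ] utils.md                                               
   [ ] test.md                                                  
                                                                
                                                                
                                                                
                                                                
                                                                
                                                                
                                                                
                                                                


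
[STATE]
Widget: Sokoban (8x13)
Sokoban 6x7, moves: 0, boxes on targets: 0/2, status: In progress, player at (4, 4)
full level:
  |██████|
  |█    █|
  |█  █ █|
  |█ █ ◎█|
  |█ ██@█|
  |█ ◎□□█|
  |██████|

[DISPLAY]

██████  
█    █  
█  █ █  
█ █ ◎█  
█ ██@█  
█ ◎□□█  
██████  
Moves: 0
        
        
        
        
        


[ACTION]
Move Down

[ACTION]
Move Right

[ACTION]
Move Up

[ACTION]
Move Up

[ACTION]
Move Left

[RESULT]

██████  
█    █  
█  █@█  
█ █ ◎█  
█ ██ █  
█ ◎□□█  
██████  
Moves: 2
        
        
        
        
        


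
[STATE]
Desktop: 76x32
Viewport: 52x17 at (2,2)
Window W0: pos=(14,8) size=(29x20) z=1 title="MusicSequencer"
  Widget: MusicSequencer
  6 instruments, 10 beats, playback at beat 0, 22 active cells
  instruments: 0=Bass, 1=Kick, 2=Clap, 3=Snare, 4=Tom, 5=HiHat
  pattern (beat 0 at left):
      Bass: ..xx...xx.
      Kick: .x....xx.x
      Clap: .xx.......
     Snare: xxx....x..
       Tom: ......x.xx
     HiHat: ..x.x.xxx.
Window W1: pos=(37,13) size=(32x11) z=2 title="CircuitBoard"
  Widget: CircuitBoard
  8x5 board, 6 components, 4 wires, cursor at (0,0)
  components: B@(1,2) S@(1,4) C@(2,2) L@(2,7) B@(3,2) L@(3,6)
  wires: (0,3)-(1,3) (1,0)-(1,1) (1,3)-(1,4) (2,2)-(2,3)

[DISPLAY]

                                                    
                                                    
                                                    
                                                    
                                                    
                                                    
            ┏━━━━━━━━━━━━━━━━━━━━━━━━━━━┓           
            ┃ MusicSequencer            ┃           
            ┠───────────────────────────┨           
            ┃      ▼123456789           ┃           
            ┃  Bass··██···██·           ┃           
            ┃  Kick·█····██·█      ┏━━━━━━━━━━━━━━━━
            ┃  Clap·██·······      ┃ CircuitBoard   
            ┃ Snare███····█··      ┠────────────────
            ┃   Tom······█·██      ┃   0 1 2 3 4 5 6
            ┃ HiHat··█·█·███·      ┃0  [.]          
            ┃                      ┃                


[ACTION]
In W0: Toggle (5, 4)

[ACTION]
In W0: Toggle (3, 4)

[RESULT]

                                                    
                                                    
                                                    
                                                    
                                                    
                                                    
            ┏━━━━━━━━━━━━━━━━━━━━━━━━━━━┓           
            ┃ MusicSequencer            ┃           
            ┠───────────────────────────┨           
            ┃      ▼123456789           ┃           
            ┃  Bass··██···██·           ┃           
            ┃  Kick·█····██·█      ┏━━━━━━━━━━━━━━━━
            ┃  Clap·██·······      ┃ CircuitBoard   
            ┃ Snare███·█··█··      ┠────────────────
            ┃   Tom······█·██      ┃   0 1 2 3 4 5 6
            ┃ HiHat··█···███·      ┃0  [.]          
            ┃                      ┃                


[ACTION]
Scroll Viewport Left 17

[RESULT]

                                                    
                                                    
                                                    
                                                    
                                                    
                                                    
              ┏━━━━━━━━━━━━━━━━━━━━━━━━━━━┓         
              ┃ MusicSequencer            ┃         
              ┠───────────────────────────┨         
              ┃      ▼123456789           ┃         
              ┃  Bass··██···██·           ┃         
              ┃  Kick·█····██·█      ┏━━━━━━━━━━━━━━
              ┃  Clap·██·······      ┃ CircuitBoard 
              ┃ Snare███·█··█··      ┠──────────────
              ┃   Tom······█·██      ┃   0 1 2 3 4 5
              ┃ HiHat··█···███·      ┃0  [.]        
              ┃                      ┃              


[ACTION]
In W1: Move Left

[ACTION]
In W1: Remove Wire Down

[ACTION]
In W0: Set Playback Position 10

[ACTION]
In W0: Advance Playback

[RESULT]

                                                    
                                                    
                                                    
                                                    
                                                    
                                                    
              ┏━━━━━━━━━━━━━━━━━━━━━━━━━━━┓         
              ┃ MusicSequencer            ┃         
              ┠───────────────────────────┨         
              ┃      0▼23456789           ┃         
              ┃  Bass··██···██·           ┃         
              ┃  Kick·█····██·█      ┏━━━━━━━━━━━━━━
              ┃  Clap·██·······      ┃ CircuitBoard 
              ┃ Snare███·█··█··      ┠──────────────
              ┃   Tom······█·██      ┃   0 1 2 3 4 5
              ┃ HiHat··█···███·      ┃0  [.]        
              ┃                      ┃              


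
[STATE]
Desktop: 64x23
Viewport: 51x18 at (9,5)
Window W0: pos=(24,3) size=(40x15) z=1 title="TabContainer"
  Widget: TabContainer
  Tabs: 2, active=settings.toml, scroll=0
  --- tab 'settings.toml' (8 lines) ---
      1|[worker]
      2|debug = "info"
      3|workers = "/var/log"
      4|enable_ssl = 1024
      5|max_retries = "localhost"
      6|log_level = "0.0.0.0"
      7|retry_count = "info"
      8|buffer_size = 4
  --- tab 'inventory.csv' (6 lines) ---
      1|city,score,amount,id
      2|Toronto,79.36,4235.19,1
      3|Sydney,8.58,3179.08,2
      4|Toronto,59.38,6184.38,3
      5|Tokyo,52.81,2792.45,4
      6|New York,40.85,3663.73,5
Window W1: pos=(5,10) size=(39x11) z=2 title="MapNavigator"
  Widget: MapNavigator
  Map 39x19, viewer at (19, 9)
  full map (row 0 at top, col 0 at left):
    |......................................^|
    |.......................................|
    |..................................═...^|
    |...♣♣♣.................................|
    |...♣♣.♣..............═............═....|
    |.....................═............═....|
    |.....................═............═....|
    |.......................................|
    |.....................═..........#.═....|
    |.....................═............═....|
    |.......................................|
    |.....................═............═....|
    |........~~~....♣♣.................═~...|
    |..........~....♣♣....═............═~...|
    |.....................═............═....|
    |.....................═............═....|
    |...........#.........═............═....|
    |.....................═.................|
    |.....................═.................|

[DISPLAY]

               ┠───────────────────────────────────
               ┃[settings.toml]│ inventory.csv     
               ┃───────────────────────────────────
               ┃[worker]                           
               ┃debug = "info"                     
━━━━━━━━━━━━━━━━━━━━━━━━━━━━━━━━━━┓"               
pNavigator                        ┃                
──────────────────────────────────┨lhost"          
.................═............═...┃0"              
..................................┃"               
.................═..........#.═...┃                
...............@.═............═...┃                
..................................┃━━━━━━━━━━━━━━━━
.................═............═...┃                
....~~~....♣♣.................═~..┃                
━━━━━━━━━━━━━━━━━━━━━━━━━━━━━━━━━━┛                
                                                   
                                                   


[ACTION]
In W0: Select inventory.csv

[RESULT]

               ┠───────────────────────────────────
               ┃ settings.toml │[inventory.csv]    
               ┃───────────────────────────────────
               ┃city,score,amount,id               
               ┃Toronto,79.36,4235.19,1            
━━━━━━━━━━━━━━━━━━━━━━━━━━━━━━━━━━┓,2              
pNavigator                        ┃38,3            
──────────────────────────────────┨,4              
.................═............═...┃.73,5           
..................................┃                
.................═..........#.═...┃                
...............@.═............═...┃                
..................................┃━━━━━━━━━━━━━━━━
.................═............═...┃                
....~~~....♣♣.................═~..┃                
━━━━━━━━━━━━━━━━━━━━━━━━━━━━━━━━━━┛                
                                                   
                                                   


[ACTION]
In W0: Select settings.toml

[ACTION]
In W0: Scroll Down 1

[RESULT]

               ┠───────────────────────────────────
               ┃[settings.toml]│ inventory.csv     
               ┃───────────────────────────────────
               ┃debug = "info"                     
               ┃workers = "/var/log"               
━━━━━━━━━━━━━━━━━━━━━━━━━━━━━━━━━━┓                
pNavigator                        ┃lhost"          
──────────────────────────────────┨0"              
.................═............═...┃"               
..................................┃                
.................═..........#.═...┃                
...............@.═............═...┃                
..................................┃━━━━━━━━━━━━━━━━
.................═............═...┃                
....~~~....♣♣.................═~..┃                
━━━━━━━━━━━━━━━━━━━━━━━━━━━━━━━━━━┛                
                                                   
                                                   


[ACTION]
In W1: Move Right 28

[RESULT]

               ┠───────────────────────────────────
               ┃[settings.toml]│ inventory.csv     
               ┃───────────────────────────────────
               ┃debug = "info"                     
               ┃workers = "/var/log"               
━━━━━━━━━━━━━━━━━━━━━━━━━━━━━━━━━━┓                
pNavigator                        ┃lhost"          
──────────────────────────────────┨0"              
...........═....                  ┃"               
................                  ┃                
.........#.═....                  ┃                
...........═...@                  ┃                
................                  ┃━━━━━━━━━━━━━━━━
...........═....                  ┃                
...........═~...                  ┃                
━━━━━━━━━━━━━━━━━━━━━━━━━━━━━━━━━━┛                
                                                   
                                                   


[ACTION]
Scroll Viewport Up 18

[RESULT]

                                                   
                                                   
                                                   
               ┏━━━━━━━━━━━━━━━━━━━━━━━━━━━━━━━━━━━
               ┃ TabContainer                      
               ┠───────────────────────────────────
               ┃[settings.toml]│ inventory.csv     
               ┃───────────────────────────────────
               ┃debug = "info"                     
               ┃workers = "/var/log"               
━━━━━━━━━━━━━━━━━━━━━━━━━━━━━━━━━━┓                
pNavigator                        ┃lhost"          
──────────────────────────────────┨0"              
...........═....                  ┃"               
................                  ┃                
.........#.═....                  ┃                
...........═...@                  ┃                
................                  ┃━━━━━━━━━━━━━━━━


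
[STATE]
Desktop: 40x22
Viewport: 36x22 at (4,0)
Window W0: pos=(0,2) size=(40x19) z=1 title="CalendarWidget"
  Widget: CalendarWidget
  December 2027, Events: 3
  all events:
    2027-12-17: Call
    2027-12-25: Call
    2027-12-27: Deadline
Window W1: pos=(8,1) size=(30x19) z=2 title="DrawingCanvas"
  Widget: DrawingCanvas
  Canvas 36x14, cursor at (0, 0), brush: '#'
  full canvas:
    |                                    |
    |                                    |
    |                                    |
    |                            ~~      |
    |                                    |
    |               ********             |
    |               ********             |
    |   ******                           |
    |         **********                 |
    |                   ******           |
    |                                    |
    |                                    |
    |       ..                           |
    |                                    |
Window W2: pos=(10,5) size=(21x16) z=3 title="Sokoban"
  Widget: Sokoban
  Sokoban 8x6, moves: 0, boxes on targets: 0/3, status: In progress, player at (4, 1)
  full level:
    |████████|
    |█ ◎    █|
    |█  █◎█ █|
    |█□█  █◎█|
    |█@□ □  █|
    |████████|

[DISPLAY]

                                    
    ┏━━━━━━━━━━━━━━━━━━━━━━━━━━━━┓  
━━━━┃ DrawingCanvas              ┃━┓
lend┠────────────────────────────┨ ┃
────┃+                           ┃─┨
    ┃ ┏━━━━━━━━━━━━━━━━━━━┓      ┃ ┃
Tu W┃ ┃ Sokoban           ┃      ┃ ┃
    ┃ ┠───────────────────┨      ┃ ┃
 7  ┃ ┃████████           ┃      ┃ ┃
14 1┃ ┃█ ◎    █           ┃*     ┃ ┃
21 2┃ ┃█  █◎█ █           ┃*     ┃ ┃
 28 ┃ ┃█□█  █◎█           ┃      ┃ ┃
    ┃ ┃█@□ □  █           ┃      ┃ ┃
    ┃ ┃████████           ┃***   ┃ ┃
    ┃ ┃Moves: 0  0/3      ┃      ┃ ┃
    ┃ ┃                   ┃      ┃ ┃
    ┃ ┃                   ┃      ┃ ┃
    ┃ ┃                   ┃      ┃ ┃
    ┃ ┃                   ┃      ┃ ┃
    ┗━┃                   ┃━━━━━━┛ ┃
━━━━━━┗━━━━━━━━━━━━━━━━━━━┛━━━━━━━━┛
                                    


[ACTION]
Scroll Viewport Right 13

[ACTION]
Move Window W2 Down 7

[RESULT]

                                    
    ┏━━━━━━━━━━━━━━━━━━━━━━━━━━━━┓  
━━━━┃ DrawingCanvas              ┃━┓
lend┠────────────────────────────┨ ┃
────┃+                           ┃─┨
    ┃                            ┃ ┃
Tu W┃ ┏━━━━━━━━━━━━━━━━━━━┓      ┃ ┃
    ┃ ┃ Sokoban           ┃      ┃ ┃
 7  ┃ ┠───────────────────┨      ┃ ┃
14 1┃ ┃████████           ┃*     ┃ ┃
21 2┃ ┃█ ◎    █           ┃*     ┃ ┃
 28 ┃ ┃█  █◎█ █           ┃      ┃ ┃
    ┃ ┃█□█  █◎█           ┃      ┃ ┃
    ┃ ┃█@□ □  █           ┃***   ┃ ┃
    ┃ ┃████████           ┃      ┃ ┃
    ┃ ┃Moves: 0  0/3      ┃      ┃ ┃
    ┃ ┃                   ┃      ┃ ┃
    ┃ ┃                   ┃      ┃ ┃
    ┃ ┃                   ┃      ┃ ┃
    ┗━┃                   ┃━━━━━━┛ ┃
━━━━━━┃                   ┃━━━━━━━━┛
      ┗━━━━━━━━━━━━━━━━━━━┛         


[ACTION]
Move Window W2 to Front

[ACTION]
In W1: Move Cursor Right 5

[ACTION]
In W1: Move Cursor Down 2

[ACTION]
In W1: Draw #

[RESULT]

                                    
    ┏━━━━━━━━━━━━━━━━━━━━━━━━━━━━┓  
━━━━┃ DrawingCanvas              ┃━┓
lend┠────────────────────────────┨ ┃
────┃                            ┃─┨
    ┃                            ┃ ┃
Tu W┃ ┏━━━━━━━━━━━━━━━━━━━┓      ┃ ┃
    ┃ ┃ Sokoban           ┃      ┃ ┃
 7  ┃ ┠───────────────────┨      ┃ ┃
14 1┃ ┃████████           ┃*     ┃ ┃
21 2┃ ┃█ ◎    █           ┃*     ┃ ┃
 28 ┃ ┃█  █◎█ █           ┃      ┃ ┃
    ┃ ┃█□█  █◎█           ┃      ┃ ┃
    ┃ ┃█@□ □  █           ┃***   ┃ ┃
    ┃ ┃████████           ┃      ┃ ┃
    ┃ ┃Moves: 0  0/3      ┃      ┃ ┃
    ┃ ┃                   ┃      ┃ ┃
    ┃ ┃                   ┃      ┃ ┃
    ┃ ┃                   ┃      ┃ ┃
    ┗━┃                   ┃━━━━━━┛ ┃
━━━━━━┃                   ┃━━━━━━━━┛
      ┗━━━━━━━━━━━━━━━━━━━┛         


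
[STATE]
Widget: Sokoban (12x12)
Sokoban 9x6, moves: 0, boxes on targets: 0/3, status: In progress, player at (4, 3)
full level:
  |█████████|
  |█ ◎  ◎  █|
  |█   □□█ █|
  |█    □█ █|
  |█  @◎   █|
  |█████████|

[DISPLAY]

█████████   
█ ◎  ◎  █   
█   □□█ █   
█    □█ █   
█  @◎   █   
█████████   
Moves: 0  0/
            
            
            
            
            


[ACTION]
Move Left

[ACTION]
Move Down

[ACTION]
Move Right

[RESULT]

█████████   
█ ◎  ◎  █   
█   □□█ █   
█    □█ █   
█  @◎   █   
█████████   
Moves: 2  0/
            
            
            
            
            


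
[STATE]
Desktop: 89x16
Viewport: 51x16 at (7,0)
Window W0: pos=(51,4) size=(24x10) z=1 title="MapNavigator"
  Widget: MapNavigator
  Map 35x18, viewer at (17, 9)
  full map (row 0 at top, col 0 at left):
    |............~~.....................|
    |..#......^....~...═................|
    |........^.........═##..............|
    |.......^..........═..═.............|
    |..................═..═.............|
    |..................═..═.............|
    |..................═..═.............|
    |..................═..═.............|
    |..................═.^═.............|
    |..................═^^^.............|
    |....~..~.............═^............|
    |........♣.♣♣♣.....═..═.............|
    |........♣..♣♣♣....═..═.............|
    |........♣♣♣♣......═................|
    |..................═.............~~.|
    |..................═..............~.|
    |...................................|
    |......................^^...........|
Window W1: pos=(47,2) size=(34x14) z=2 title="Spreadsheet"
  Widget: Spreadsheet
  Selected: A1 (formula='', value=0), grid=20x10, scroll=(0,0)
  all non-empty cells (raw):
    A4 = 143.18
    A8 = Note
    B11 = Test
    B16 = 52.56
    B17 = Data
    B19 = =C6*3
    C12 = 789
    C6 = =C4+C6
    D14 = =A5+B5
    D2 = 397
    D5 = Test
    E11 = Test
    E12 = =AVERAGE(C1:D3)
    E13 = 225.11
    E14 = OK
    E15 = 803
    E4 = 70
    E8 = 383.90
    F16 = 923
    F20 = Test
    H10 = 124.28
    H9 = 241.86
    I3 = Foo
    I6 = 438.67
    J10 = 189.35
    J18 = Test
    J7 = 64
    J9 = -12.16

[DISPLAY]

                                                   
                                                   
                                        ┏━━━━━━━━━━
                                        ┃ Spreadshe
                                        ┠──────────
                                        ┃A1:       
                                        ┃       A  
                                        ┃----------
                                        ┃  1      [
                                        ┃  2       
                                        ┃  3       
                                        ┃  4   143.
                                        ┃  5       
                                        ┃  6       
                                        ┃  7       
                                        ┗━━━━━━━━━━


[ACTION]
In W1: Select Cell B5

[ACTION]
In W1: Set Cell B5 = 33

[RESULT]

                                                   
                                                   
                                        ┏━━━━━━━━━━
                                        ┃ Spreadshe
                                        ┠──────────
                                        ┃B5: 33    
                                        ┃       A  
                                        ┃----------
                                        ┃  1       
                                        ┃  2       
                                        ┃  3       
                                        ┃  4   143.
                                        ┃  5       
                                        ┃  6       
                                        ┃  7       
                                        ┗━━━━━━━━━━


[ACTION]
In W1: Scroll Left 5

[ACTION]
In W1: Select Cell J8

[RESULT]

                                                   
                                                   
                                        ┏━━━━━━━━━━
                                        ┃ Spreadshe
                                        ┠──────────
                                        ┃J8:       
                                        ┃       A  
                                        ┃----------
                                        ┃  1       
                                        ┃  2       
                                        ┃  3       
                                        ┃  4   143.
                                        ┃  5       
                                        ┃  6       
                                        ┃  7       
                                        ┗━━━━━━━━━━


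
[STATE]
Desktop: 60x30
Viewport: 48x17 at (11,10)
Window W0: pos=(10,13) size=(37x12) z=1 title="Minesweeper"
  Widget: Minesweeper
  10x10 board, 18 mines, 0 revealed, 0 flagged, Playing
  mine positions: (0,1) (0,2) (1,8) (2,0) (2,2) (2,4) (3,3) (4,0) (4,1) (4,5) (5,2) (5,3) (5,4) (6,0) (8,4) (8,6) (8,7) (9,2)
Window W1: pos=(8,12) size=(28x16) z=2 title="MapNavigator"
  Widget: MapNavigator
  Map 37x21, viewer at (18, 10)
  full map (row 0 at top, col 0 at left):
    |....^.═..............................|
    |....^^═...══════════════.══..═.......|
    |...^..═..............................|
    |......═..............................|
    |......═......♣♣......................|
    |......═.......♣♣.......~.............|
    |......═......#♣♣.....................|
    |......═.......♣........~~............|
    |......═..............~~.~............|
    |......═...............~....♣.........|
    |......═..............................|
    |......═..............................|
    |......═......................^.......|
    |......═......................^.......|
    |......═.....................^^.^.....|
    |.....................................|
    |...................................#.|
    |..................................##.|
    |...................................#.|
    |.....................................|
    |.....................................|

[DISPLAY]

                                                
                                                
━━━━━━━━━━━━━━━━━━━━━━━━┓                       
apNavigator             ┃━━━━━━━━━━┓            
────────────────────────┨          ┃            
......♣♣................┃──────────┨            
.......♣♣.......~.......┃          ┃            
......#♣♣...............┃          ┃            
.......♣........~~......┃          ┃            
..............~~.~......┃          ┃            
...............~....♣...┃          ┃            
...........@............┃          ┃            
........................┃          ┃            
......................^.┃          ┃            
......................^.┃━━━━━━━━━━┛            
.....................^^.┃                       
........................┃                       


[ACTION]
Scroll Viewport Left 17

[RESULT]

                                                
                                                
        ┏━━━━━━━━━━━━━━━━━━━━━━━━━━┓            
        ┃ MapNavigator             ┃━━━━━━━━━━┓ 
        ┠──────────────────────────┨          ┃ 
        ┃.═......♣♣................┃──────────┨ 
        ┃.═.......♣♣.......~.......┃          ┃ 
        ┃.═......#♣♣...............┃          ┃ 
        ┃.═.......♣........~~......┃          ┃ 
        ┃.═..............~~.~......┃          ┃ 
        ┃.═...............~....♣...┃          ┃ 
        ┃.═...........@............┃          ┃ 
        ┃.═........................┃          ┃ 
        ┃.═......................^.┃          ┃ 
        ┃.═......................^.┃━━━━━━━━━━┛ 
        ┃.═.....................^^.┃            
        ┃..........................┃            


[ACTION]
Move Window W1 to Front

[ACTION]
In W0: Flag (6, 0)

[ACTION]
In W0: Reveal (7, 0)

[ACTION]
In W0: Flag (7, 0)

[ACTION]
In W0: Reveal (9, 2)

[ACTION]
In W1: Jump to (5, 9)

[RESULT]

                                                
                                                
        ┏━━━━━━━━━━━━━━━━━━━━━━━━━━┓            
        ┃ MapNavigator             ┃━━━━━━━━━━┓ 
        ┠──────────────────────────┨          ┃ 
        ┃        ......═...........┃──────────┨ 
        ┃        ......═......♣♣...┃          ┃ 
        ┃        ......═.......♣♣..┃          ┃ 
        ┃        ......═......#♣♣..┃          ┃ 
        ┃        ......═.......♣...┃          ┃ 
        ┃        ......═...........┃          ┃ 
        ┃        .....@═...........┃          ┃ 
        ┃        ......═...........┃          ┃ 
        ┃        ......═...........┃          ┃ 
        ┃        ......═...........┃━━━━━━━━━━┛ 
        ┃        ......═...........┃            
        ┃        ......═...........┃            


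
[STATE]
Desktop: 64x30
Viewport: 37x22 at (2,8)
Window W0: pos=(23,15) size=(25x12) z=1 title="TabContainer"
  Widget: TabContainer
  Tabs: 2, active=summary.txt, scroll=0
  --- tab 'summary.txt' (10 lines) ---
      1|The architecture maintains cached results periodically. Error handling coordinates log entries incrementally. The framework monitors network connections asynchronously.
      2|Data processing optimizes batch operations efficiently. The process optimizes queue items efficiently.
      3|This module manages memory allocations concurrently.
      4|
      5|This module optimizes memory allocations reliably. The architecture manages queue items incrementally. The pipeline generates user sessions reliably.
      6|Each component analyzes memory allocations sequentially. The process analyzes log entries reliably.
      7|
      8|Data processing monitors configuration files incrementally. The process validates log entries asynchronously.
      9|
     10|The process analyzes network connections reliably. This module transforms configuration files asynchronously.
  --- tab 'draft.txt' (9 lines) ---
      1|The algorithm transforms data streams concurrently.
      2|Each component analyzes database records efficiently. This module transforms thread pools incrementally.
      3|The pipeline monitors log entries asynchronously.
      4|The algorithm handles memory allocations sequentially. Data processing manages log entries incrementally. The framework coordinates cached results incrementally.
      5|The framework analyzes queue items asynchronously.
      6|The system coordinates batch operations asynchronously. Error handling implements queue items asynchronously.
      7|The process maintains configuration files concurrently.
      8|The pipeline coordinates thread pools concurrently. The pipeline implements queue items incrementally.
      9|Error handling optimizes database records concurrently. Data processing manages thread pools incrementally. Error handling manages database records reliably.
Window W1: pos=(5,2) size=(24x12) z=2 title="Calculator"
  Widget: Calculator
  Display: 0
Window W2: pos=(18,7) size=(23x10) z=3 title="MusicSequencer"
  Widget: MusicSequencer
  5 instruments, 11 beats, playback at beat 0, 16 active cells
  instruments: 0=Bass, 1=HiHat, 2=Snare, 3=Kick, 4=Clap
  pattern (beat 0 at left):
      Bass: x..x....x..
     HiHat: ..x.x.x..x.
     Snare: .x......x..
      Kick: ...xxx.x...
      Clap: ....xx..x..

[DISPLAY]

   ┃├───┼───┼───┃ MusicSequencer     
   ┃│ 4 │ 5 │ 6 ┠────────────────────
   ┃├───┼───┼───┃      ▼1234567890   
   ┃│ 1 │ 2 │ 3 ┃  Bass█··█····█··   
   ┃└───┴───┴───┃ HiHat··█·█·█··█·   
   ┗━━━━━━━━━━━━┃ Snare·█······█··   
                ┃  Kick···███·█···   
                ┃  Clap····██··█··   
                ┗━━━━━━━━━━━━━━━━━━━━
                     ┠───────────────
                     ┃[summary.txt]│ 
                     ┃───────────────
                     ┃The architectur
                     ┃Data processing
                     ┃This module man
                     ┃               
                     ┃This module opt
                     ┃Each component 
                     ┗━━━━━━━━━━━━━━━
                                     
                                     
                                     


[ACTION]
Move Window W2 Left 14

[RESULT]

  ┃ MusicSequencer      ┃ ┃          
  ┠─────────────────────┨ ┃          
  ┃      ▼1234567890    ┃ ┃          
  ┃  Bass█··█····█··    ┃ ┃          
  ┃ HiHat··█·█·█··█·    ┃ ┃          
  ┃ Snare·█······█··    ┃━┛          
  ┃  Kick···███·█···    ┃            
  ┃  Clap····██··█··    ┃━━━━━━━━━━━━
  ┗━━━━━━━━━━━━━━━━━━━━━┛bContainer  
                     ┠───────────────
                     ┃[summary.txt]│ 
                     ┃───────────────
                     ┃The architectur
                     ┃Data processing
                     ┃This module man
                     ┃               
                     ┃This module opt
                     ┃Each component 
                     ┗━━━━━━━━━━━━━━━
                                     
                                     
                                     


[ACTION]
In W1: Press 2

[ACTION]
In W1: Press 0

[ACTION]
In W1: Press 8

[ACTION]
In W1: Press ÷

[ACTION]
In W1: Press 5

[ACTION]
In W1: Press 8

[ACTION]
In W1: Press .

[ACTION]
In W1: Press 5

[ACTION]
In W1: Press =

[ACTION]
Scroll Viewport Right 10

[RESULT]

equencer      ┃ ┃                    
──────────────┨ ┃                    
1234567890    ┃ ┃                    
··█····█··    ┃ ┃                    
·█·█·█··█·    ┃ ┃                    
█······█··    ┃━┛                    
··███·█···    ┃                      
···██··█··    ┃━━━━━━━━━━━━━━━━━━━━┓ 
━━━━━━━━━━━━━━┛bContainer          ┃ 
           ┠───────────────────────┨ 
           ┃[summary.txt]│ draft.tx┃ 
           ┃───────────────────────┃ 
           ┃The architecture mainta┃ 
           ┃Data processing optimiz┃ 
           ┃This module manages mem┃ 
           ┃                       ┃ 
           ┃This module optimizes m┃ 
           ┃Each component analyzes┃ 
           ┗━━━━━━━━━━━━━━━━━━━━━━━┛ 
                                     
                                     
                                     
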